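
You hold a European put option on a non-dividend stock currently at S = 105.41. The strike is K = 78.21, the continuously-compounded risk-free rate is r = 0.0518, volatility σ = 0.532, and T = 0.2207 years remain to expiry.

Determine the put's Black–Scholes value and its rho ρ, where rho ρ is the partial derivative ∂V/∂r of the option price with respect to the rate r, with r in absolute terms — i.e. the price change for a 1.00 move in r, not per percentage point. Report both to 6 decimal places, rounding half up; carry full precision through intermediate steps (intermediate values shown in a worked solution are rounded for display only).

σ√T = 0.532·√0.2207 = 0.249927
d₁ = (ln(S/K) + (r+σ²/2)T) / (σ√T) = (ln(105.41/78.21) + (0.0518+0.532²/2)·0.2207) / 0.249927 = (0.298460 + 0.042664) / 0.249927 = 1.364896
d₂ = d₁ − σ√T = 1.364896 − 0.249927 = 1.114969
e^{−rT} = e^{−0.0518·0.2207} = 0.988633
N(−d₁) = 0.086143,  N(−d₂) = 0.132432
Put price V = K·e^{−rT}·N(−d₂) − S·N(−d₁) = 10.239764 − 9.080328 = 1.159436
ρ = −K·T·e^{−rT}·N(−d₂) = -2.259916

price = 1.159436
ρ = -2.259916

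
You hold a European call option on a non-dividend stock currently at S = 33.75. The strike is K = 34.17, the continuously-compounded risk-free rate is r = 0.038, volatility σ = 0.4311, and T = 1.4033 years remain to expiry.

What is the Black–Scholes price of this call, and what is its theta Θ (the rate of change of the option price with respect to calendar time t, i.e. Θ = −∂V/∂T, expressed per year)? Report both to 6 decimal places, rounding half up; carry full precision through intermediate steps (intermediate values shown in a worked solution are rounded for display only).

price = 7.363702
Θ = -2.845778

σ√T = 0.4311·√1.4033 = 0.510685
d₁ = (ln(S/K) + (r+σ²/2)T) / (σ√T) = (ln(33.75/34.17) + (0.038+0.4311²/2)·1.4033) / 0.510685 = (-0.012368 + 0.183725) / 0.510685 = 0.335544
d₂ = d₁ − σ√T = 0.335544 − 0.510685 = -0.175141
e^{−rT} = e^{−0.038·1.4033} = 0.948071
N(d₁) = 0.631393,  N(d₂) = 0.430484
Call price V = S·N(d₁) − K·e^{−rT}·N(d₂) = 21.309503 − 13.945801 = 7.363702
φ(d₁) = (1/√(2π))·e^{−d₁²/2} = 0.377104
Θ = −S·φ(d₁)·σ/(2√T) − r·K·e^{−rT}·N(d₂) = −2.315837 − 0.529940 = -2.845778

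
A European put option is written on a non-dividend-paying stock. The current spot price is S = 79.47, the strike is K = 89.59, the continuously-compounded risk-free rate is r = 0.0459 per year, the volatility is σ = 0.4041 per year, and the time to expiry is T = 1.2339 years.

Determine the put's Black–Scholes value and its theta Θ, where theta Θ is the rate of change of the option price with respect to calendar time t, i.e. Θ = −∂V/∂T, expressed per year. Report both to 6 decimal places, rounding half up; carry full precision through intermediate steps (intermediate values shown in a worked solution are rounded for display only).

price = 17.308567
Θ = -3.249843

σ√T = 0.4041·√1.2339 = 0.448879
d₁ = (ln(S/K) + (r+σ²/2)T) / (σ√T) = (ln(79.47/89.59) + (0.0459+0.4041²/2)·1.2339) / 0.448879 = (-0.119864 + 0.157382) / 0.448879 = 0.083581
d₂ = d₁ − σ√T = 0.083581 − 0.448879 = -0.365297
e^{−rT} = e^{−0.0459·1.2339} = 0.944938
N(−d₁) = 0.466695,  N(−d₂) = 0.642555
Put price V = K·e^{−rT}·N(−d₂) − S·N(−d₁) = 54.396791 − 37.088224 = 17.308567
φ(d₁) = (1/√(2π))·e^{−d₁²/2} = 0.397551
Θ = −S·φ(d₁)·σ/(2√T) + r·K·e^{−rT}·N(−d₂) = −5.746656 + 2.496813 = -3.249843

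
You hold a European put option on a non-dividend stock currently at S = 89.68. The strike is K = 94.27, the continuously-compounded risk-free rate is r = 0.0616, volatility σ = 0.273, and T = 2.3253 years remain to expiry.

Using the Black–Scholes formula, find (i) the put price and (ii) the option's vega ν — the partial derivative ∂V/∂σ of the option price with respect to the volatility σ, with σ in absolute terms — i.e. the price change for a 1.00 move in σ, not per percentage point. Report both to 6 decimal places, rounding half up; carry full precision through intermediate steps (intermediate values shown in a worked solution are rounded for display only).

σ√T = 0.273·√2.3253 = 0.416296
d₁ = (ln(S/K) + (r+σ²/2)T) / (σ√T) = (ln(89.68/94.27) + (0.0616+0.273²/2)·2.3253) / 0.416296 = (-0.049915 + 0.229890) / 0.416296 = 0.432323
d₂ = d₁ − σ√T = 0.432323 − 0.416296 = 0.016027
e^{−rT} = e^{−0.0616·2.3253} = 0.866547
N(−d₁) = 0.332753,  N(−d₂) = 0.493606
Put price V = K·e^{−rT}·N(−d₂) − S·N(−d₁) = 40.322413 − 29.841311 = 10.481102
φ(d₁) = (1/√(2π))·e^{−d₁²/2} = 0.363349
ν = S·φ(d₁)·√T = 49.688926

price = 10.481102
ν = 49.688926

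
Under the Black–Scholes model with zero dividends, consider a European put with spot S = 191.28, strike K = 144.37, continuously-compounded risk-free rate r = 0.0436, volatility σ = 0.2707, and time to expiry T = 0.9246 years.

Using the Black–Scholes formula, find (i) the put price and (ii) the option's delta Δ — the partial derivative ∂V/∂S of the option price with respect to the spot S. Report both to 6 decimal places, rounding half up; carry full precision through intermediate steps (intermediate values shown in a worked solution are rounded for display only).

σ√T = 0.2707·√0.9246 = 0.260295
d₁ = (ln(S/K) + (r+σ²/2)T) / (σ√T) = (ln(191.28/144.37) + (0.0436+0.2707²/2)·0.9246) / 0.260295 = (0.281359 + 0.074189) / 0.260295 = 1.365945
d₂ = d₁ − σ√T = 1.365945 − 0.260295 = 1.105650
e^{−rT} = e^{−0.0436·0.9246} = 0.960489
N(−d₁) = 0.085978,  N(−d₂) = 0.134439
Put price V = K·e^{−rT}·N(−d₂) − S·N(−d₁) = 18.642093 − 16.445901 = 2.196193
Δ = −N(−d₁) = -0.085978

price = 2.196193
Δ = -0.085978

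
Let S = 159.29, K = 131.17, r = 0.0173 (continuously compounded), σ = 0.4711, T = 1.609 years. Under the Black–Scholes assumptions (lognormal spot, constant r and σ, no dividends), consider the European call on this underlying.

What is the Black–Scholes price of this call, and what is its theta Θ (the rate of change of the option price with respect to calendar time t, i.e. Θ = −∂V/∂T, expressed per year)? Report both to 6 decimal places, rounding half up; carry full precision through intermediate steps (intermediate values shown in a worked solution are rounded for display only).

σ√T = 0.4711·√1.609 = 0.597573
d₁ = (ln(S/K) + (r+σ²/2)T) / (σ√T) = (ln(159.29/131.17) + (0.0173+0.4711²/2)·1.609) / 0.597573 = (0.194232 + 0.206383) / 0.597573 = 0.670403
d₂ = d₁ − σ√T = 0.670403 − 0.597573 = 0.072830
e^{−rT} = e^{−0.0173·1.609} = 0.972548
N(d₁) = 0.748700,  N(d₂) = 0.529029
Call price V = S·N(d₁) − K·e^{−rT}·N(d₂) = 119.260345 − 67.487797 = 51.772548
φ(d₁) = (1/√(2π))·e^{−d₁²/2} = 0.318651
Θ = −S·φ(d₁)·σ/(2√T) − r·K·e^{−rT}·N(d₂) = −9.425600 − 1.167539 = -10.593139

price = 51.772548
Θ = -10.593139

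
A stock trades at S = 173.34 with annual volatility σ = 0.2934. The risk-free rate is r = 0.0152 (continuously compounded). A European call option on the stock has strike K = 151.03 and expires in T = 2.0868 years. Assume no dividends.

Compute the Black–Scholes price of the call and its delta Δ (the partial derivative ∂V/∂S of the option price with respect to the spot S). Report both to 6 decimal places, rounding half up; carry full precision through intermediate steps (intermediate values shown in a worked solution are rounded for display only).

price = 42.415573
Δ = 0.729674

σ√T = 0.2934·√2.0868 = 0.423839
d₁ = (ln(S/K) + (r+σ²/2)T) / (σ√T) = (ln(173.34/151.03) + (0.0152+0.2934²/2)·2.0868) / 0.423839 = (0.137776 + 0.121539) / 0.423839 = 0.611826
d₂ = d₁ − σ√T = 0.611826 − 0.423839 = 0.187987
e^{−rT} = e^{−0.0152·2.0868} = 0.968778
N(d₁) = 0.729674,  N(d₂) = 0.574557
Call price V = S·N(d₁) − K·e^{−rT}·N(d₂) = 126.481608 − 84.066034 = 42.415573
Δ = N(d₁) = 0.729674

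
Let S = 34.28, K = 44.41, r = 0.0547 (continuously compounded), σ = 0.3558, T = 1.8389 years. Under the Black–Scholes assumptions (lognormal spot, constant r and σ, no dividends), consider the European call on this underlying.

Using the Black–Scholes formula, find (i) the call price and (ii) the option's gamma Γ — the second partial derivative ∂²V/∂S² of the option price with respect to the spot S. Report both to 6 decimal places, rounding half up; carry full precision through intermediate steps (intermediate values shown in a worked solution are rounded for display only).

price = 4.525603
Γ = 0.024030

σ√T = 0.3558·√1.8389 = 0.482486
d₁ = (ln(S/K) + (r+σ²/2)T) / (σ√T) = (ln(34.28/44.41) + (0.0547+0.3558²/2)·1.8389) / 0.482486 = (-0.258903 + 0.216984) / 0.482486 = -0.086880
d₂ = d₁ − σ√T = -0.086880 − 0.482486 = -0.569366
e^{−rT} = e^{−0.0547·1.8389} = 0.904306
N(d₁) = 0.465384,  N(d₂) = 0.284554
Call price V = S·N(d₁) − K·e^{−rT}·N(d₂) = 15.953350 − 11.427747 = 4.525603
φ(d₁) = (1/√(2π))·e^{−d₁²/2} = 0.397439
Γ = φ(d₁) / (S·σ·√T) = 0.024030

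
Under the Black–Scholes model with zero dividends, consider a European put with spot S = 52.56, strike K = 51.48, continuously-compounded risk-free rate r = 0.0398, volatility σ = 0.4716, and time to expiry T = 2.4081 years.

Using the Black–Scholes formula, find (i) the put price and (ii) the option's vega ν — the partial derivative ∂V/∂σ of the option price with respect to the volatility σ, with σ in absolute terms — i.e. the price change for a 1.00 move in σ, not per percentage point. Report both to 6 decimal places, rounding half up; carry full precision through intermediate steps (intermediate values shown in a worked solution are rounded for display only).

σ√T = 0.4716·√2.4081 = 0.731831
d₁ = (ln(S/K) + (r+σ²/2)T) / (σ√T) = (ln(52.56/51.48) + (0.0398+0.4716²/2)·2.4081) / 0.731831 = (0.020762 + 0.363631) / 0.731831 = 0.525248
d₂ = d₁ − σ√T = 0.525248 − 0.731831 = -0.206583
e^{−rT} = e^{−0.0398·2.4081} = 0.908607
N(−d₁) = 0.299705,  N(−d₂) = 0.581832
Put price V = K·e^{−rT}·N(−d₂) − S·N(−d₁) = 27.215268 − 15.752516 = 11.462753
φ(d₁) = (1/√(2π))·e^{−d₁²/2} = 0.347538
ν = S·φ(d₁)·√T = 28.346204

price = 11.462753
ν = 28.346204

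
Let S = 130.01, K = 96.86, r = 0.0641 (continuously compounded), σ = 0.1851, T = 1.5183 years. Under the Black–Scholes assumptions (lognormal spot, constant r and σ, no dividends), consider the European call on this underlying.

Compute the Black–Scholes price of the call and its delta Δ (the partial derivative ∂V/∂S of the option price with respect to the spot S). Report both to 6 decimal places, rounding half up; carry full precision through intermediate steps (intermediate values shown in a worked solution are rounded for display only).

σ√T = 0.1851·√1.5183 = 0.228079
d₁ = (ln(S/K) + (r+σ²/2)T) / (σ√T) = (ln(130.01/96.86) + (0.0641+0.1851²/2)·1.5183) / 0.228079 = (0.294345 + 0.123333) / 0.228079 = 1.831286
d₂ = d₁ − σ√T = 1.831286 − 0.228079 = 1.603207
e^{−rT} = e^{−0.0641·1.5183} = 0.907263
N(d₁) = 0.966471,  N(d₂) = 0.945556
Call price V = S·N(d₁) − K·e^{−rT}·N(d₂) = 125.650902 − 83.093038 = 42.557864
Δ = N(d₁) = 0.966471

price = 42.557864
Δ = 0.966471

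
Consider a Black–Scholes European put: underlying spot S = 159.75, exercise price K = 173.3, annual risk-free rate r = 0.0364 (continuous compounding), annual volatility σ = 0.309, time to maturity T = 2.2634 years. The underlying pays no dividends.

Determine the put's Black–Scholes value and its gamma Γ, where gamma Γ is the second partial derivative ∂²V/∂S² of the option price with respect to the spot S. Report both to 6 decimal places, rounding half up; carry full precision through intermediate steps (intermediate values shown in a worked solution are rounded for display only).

price = 29.270572
Γ = 0.005226

σ√T = 0.309·√2.2634 = 0.464878
d₁ = (ln(S/K) + (r+σ²/2)T) / (σ√T) = (ln(159.75/173.3) + (0.0364+0.309²/2)·2.2634) / 0.464878 = (-0.081414 + 0.190444) / 0.464878 = 0.234534
d₂ = d₁ − σ√T = 0.234534 − 0.464878 = -0.230345
e^{−rT} = e^{−0.0364·2.2634} = 0.920915
N(−d₁) = 0.407285,  N(−d₂) = 0.591088
Put price V = K·e^{−rT}·N(−d₂) − S·N(−d₁) = 94.334416 − 65.063844 = 29.270572
φ(d₁) = (1/√(2π))·e^{−d₁²/2} = 0.388120
Γ = φ(d₁) / (S·σ·√T) = 0.005226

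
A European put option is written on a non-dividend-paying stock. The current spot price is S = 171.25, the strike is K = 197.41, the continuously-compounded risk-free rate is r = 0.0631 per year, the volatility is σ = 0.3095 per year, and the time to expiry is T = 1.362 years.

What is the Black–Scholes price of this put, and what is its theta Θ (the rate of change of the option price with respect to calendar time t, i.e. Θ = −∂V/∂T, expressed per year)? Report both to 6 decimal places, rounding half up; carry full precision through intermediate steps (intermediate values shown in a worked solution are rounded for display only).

price = 30.506194
Θ = -1.835958

σ√T = 0.3095·√1.362 = 0.361201
d₁ = (ln(S/K) + (r+σ²/2)T) / (σ√T) = (ln(171.25/197.41) + (0.0631+0.3095²/2)·1.362) / 0.361201 = (-0.142158 + 0.151175) / 0.361201 = 0.024964
d₂ = d₁ − σ√T = 0.024964 − 0.361201 = -0.336237
e^{−rT} = e^{−0.0631·1.362} = 0.917647
N(−d₁) = 0.490042,  N(−d₂) = 0.631654
Put price V = K·e^{−rT}·N(−d₂) − S·N(−d₁) = 114.425854 − 83.919660 = 30.506194
φ(d₁) = (1/√(2π))·e^{−d₁²/2} = 0.398818
Θ = −S·φ(d₁)·σ/(2√T) + r·K·e^{−rT}·N(−d₂) = −9.056230 + 7.220271 = -1.835958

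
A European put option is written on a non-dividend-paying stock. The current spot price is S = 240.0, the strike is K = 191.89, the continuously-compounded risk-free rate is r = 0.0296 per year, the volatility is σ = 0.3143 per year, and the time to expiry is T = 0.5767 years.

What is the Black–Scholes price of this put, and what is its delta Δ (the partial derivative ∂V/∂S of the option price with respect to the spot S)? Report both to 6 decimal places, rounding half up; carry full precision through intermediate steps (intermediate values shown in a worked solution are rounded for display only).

price = 4.141861
Δ = -0.129626

σ√T = 0.3143·√0.5767 = 0.238682
d₁ = (ln(S/K) + (r+σ²/2)T) / (σ√T) = (ln(240.0/191.89) + (0.0296+0.3143²/2)·0.5767) / 0.238682 = (0.223717 + 0.045555) / 0.238682 = 1.128161
d₂ = d₁ − σ√T = 1.128161 − 0.238682 = 0.889479
e^{−rT} = e^{−0.0296·0.5767} = 0.983075
N(−d₁) = 0.129626,  N(−d₂) = 0.186873
Put price V = K·e^{−rT}·N(−d₂) − S·N(−d₁) = 35.252108 − 31.110247 = 4.141861
Δ = −N(−d₁) = -0.129626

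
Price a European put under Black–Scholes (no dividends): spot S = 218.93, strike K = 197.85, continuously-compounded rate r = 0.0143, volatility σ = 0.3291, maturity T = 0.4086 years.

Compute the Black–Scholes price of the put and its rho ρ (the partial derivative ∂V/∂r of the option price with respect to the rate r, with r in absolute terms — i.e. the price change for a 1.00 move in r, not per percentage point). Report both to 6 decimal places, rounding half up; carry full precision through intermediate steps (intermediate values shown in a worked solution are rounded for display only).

price = 8.489427
ρ = -27.579769

σ√T = 0.3291·√0.4086 = 0.210367
d₁ = (ln(S/K) + (r+σ²/2)T) / (σ√T) = (ln(218.93/197.85) + (0.0143+0.3291²/2)·0.4086) / 0.210367 = (0.101243 + 0.027970) / 0.210367 = 0.614227
d₂ = d₁ − σ√T = 0.614227 − 0.210367 = 0.403860
e^{−rT} = e^{−0.0143·0.4086} = 0.994174
N(−d₁) = 0.269533,  N(−d₂) = 0.343158
Put price V = K·e^{−rT}·N(−d₂) − S·N(−d₁) = 67.498210 − 59.008783 = 8.489427
ρ = −K·T·e^{−rT}·N(−d₂) = -27.579769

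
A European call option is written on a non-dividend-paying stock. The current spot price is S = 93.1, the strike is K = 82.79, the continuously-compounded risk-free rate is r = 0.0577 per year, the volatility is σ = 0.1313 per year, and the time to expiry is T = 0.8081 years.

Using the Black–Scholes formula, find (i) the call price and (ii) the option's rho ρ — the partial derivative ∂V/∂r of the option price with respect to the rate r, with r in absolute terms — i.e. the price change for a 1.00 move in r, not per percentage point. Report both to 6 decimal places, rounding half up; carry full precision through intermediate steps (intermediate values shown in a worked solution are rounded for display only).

price = 14.461154
ρ = 57.999643

σ√T = 0.1313·√0.8081 = 0.118031
d₁ = (ln(S/K) + (r+σ²/2)T) / (σ√T) = (ln(93.1/82.79) + (0.0577+0.1313²/2)·0.8081) / 0.118031 = (0.117367 + 0.053593) / 0.118031 = 1.448429
d₂ = d₁ − σ√T = 1.448429 − 0.118031 = 1.330397
e^{−rT} = e^{−0.0577·0.8081} = 0.954443
N(d₁) = 0.926251,  N(d₂) = 0.908306
Call price V = S·N(d₁) − K·e^{−rT}·N(d₂) = 86.234007 − 71.772853 = 14.461154
ρ = K·T·e^{−rT}·N(d₂) = 57.999643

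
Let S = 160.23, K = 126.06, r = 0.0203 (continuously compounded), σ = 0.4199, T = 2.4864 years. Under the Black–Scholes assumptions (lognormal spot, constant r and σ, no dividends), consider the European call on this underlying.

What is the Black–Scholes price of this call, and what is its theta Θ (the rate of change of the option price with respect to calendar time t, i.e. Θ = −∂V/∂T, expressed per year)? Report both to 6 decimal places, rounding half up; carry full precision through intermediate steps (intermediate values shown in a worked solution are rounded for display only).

price = 59.798967
Θ = -7.650422

σ√T = 0.4199·√2.4864 = 0.662112
d₁ = (ln(S/K) + (r+σ²/2)T) / (σ√T) = (ln(160.23/126.06) + (0.0203+0.4199²/2)·2.4864) / 0.662112 = (0.239852 + 0.269670) / 0.662112 = 0.769541
d₂ = d₁ − σ√T = 0.769541 − 0.662112 = 0.107429
e^{−rT} = e^{−0.0203·2.4864} = 0.950779
N(d₁) = 0.779214,  N(d₂) = 0.542776
Call price V = S·N(d₁) − K·e^{−rT}·N(d₂) = 124.853446 − 65.054479 = 59.798967
φ(d₁) = (1/√(2π))·e^{−d₁²/2} = 0.296700
Θ = −S·φ(d₁)·σ/(2√T) − r·K·e^{−rT}·N(d₂) = −6.329816 − 1.320606 = -7.650422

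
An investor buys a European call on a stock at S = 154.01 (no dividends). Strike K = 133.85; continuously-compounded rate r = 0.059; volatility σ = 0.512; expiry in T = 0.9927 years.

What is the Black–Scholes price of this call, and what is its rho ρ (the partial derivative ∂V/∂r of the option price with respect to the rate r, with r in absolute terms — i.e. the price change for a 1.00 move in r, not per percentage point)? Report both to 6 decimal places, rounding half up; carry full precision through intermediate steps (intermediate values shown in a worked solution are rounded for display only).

σ√T = 0.512·√0.9927 = 0.510128
d₁ = (ln(S/K) + (r+σ²/2)T) / (σ√T) = (ln(154.01/133.85) + (0.059+0.512²/2)·0.9927) / 0.510128 = (0.140298 + 0.188684) / 0.510128 = 0.644902
d₂ = d₁ − σ√T = 0.644902 − 0.510128 = 0.134774
e^{−rT} = e^{−0.059·0.9927} = 0.943113
N(d₁) = 0.740505,  N(d₂) = 0.553605
Call price V = S·N(d₁) − K·e^{−rT}·N(d₂) = 114.045104 − 69.884650 = 44.160454
ρ = K·T·e^{−rT}·N(d₂) = 69.374492

price = 44.160454
ρ = 69.374492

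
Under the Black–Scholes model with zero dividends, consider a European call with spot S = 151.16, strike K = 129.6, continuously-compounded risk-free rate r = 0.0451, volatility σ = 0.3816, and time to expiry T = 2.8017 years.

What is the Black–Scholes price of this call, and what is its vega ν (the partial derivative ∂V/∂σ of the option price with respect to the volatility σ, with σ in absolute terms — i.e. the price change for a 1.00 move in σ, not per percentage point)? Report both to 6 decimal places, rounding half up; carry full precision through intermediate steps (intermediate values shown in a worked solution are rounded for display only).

σ√T = 0.3816·√2.8017 = 0.638733
d₁ = (ln(S/K) + (r+σ²/2)T) / (σ√T) = (ln(151.16/129.6) + (0.0451+0.3816²/2)·2.8017) / 0.638733 = (0.153886 + 0.330346) / 0.638733 = 0.758114
d₂ = d₁ − σ√T = 0.758114 − 0.638733 = 0.119382
e^{−rT} = e^{−0.0451·2.8017} = 0.881300
N(d₁) = 0.775809,  N(d₂) = 0.547514
Call price V = S·N(d₁) − K·e^{−rT}·N(d₂) = 117.271253 − 62.535100 = 54.736153
φ(d₁) = (1/√(2π))·e^{−d₁²/2} = 0.299300
ν = S·φ(d₁)·√T = 75.727758

price = 54.736153
ν = 75.727758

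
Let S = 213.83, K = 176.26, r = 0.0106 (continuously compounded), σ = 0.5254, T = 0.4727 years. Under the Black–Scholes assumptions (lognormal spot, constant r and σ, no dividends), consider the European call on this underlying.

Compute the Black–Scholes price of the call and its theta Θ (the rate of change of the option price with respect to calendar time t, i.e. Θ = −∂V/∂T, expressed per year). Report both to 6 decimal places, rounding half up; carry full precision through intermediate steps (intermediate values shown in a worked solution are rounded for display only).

σ√T = 0.5254·√0.4727 = 0.361229
d₁ = (ln(S/K) + (r+σ²/2)T) / (σ√T) = (ln(213.83/176.26) + (0.0106+0.5254²/2)·0.4727) / 0.361229 = (0.193221 + 0.070254) / 0.361229 = 0.729385
d₂ = d₁ − σ√T = 0.729385 − 0.361229 = 0.368155
e^{−rT} = e^{−0.0106·0.4727} = 0.995002
N(d₁) = 0.767117,  N(d₂) = 0.643621
Call price V = S·N(d₁) − K·e^{−rT}·N(d₂) = 164.032581 − 112.877685 = 51.154896
φ(d₁) = (1/√(2π))·e^{−d₁²/2} = 0.305765
Θ = −S·φ(d₁)·σ/(2√T) − r·K·e^{−rT}·N(d₂) = −24.981772 − 1.196503 = -26.178275

price = 51.154896
Θ = -26.178275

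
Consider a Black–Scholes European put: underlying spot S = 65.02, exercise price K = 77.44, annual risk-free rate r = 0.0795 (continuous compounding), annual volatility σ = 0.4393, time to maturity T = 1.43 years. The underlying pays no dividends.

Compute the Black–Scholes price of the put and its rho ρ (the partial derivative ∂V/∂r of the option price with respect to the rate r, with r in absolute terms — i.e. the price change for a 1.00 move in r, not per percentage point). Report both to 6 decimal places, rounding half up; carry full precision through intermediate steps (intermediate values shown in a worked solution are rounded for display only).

price = 16.036930
ρ = -64.014328

σ√T = 0.4393·√1.43 = 0.525326
d₁ = (ln(S/K) + (r+σ²/2)T) / (σ√T) = (ln(65.02/77.44) + (0.0795+0.4393²/2)·1.43) / 0.525326 = (-0.174809 + 0.251669) / 0.525326 = 0.146310
d₂ = d₁ − σ√T = 0.146310 − 0.525326 = -0.379017
e^{−rT} = e^{−0.0795·1.43} = 0.892539
N(−d₁) = 0.441838,  N(−d₂) = 0.647662
Put price V = K·e^{−rT}·N(−d₂) − S·N(−d₁) = 44.765264 − 28.728335 = 16.036930
ρ = −K·T·e^{−rT}·N(−d₂) = -64.014328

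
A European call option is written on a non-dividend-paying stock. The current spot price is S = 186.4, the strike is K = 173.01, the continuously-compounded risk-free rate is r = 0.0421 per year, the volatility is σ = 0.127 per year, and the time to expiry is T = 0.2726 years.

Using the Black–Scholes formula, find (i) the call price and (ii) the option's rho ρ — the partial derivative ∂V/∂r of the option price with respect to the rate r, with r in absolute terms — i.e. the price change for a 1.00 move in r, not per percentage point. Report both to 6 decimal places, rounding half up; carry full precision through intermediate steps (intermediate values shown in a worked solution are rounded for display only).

price = 15.906108
ρ = 41.817968

σ√T = 0.127·√0.2726 = 0.066308
d₁ = (ln(S/K) + (r+σ²/2)T) / (σ√T) = (ln(186.4/173.01) + (0.0421+0.127²/2)·0.2726) / 0.066308 = (0.074546 + 0.013675) / 0.066308 = 1.330461
d₂ = d₁ − σ√T = 1.330461 − 0.066308 = 1.264153
e^{−rT} = e^{−0.0421·0.2726} = 0.988589
N(d₁) = 0.908317,  N(d₂) = 0.896912
Call price V = S·N(d₁) − K·e^{−rT}·N(d₂) = 169.310247 − 153.404138 = 15.906108
ρ = K·T·e^{−rT}·N(d₂) = 41.817968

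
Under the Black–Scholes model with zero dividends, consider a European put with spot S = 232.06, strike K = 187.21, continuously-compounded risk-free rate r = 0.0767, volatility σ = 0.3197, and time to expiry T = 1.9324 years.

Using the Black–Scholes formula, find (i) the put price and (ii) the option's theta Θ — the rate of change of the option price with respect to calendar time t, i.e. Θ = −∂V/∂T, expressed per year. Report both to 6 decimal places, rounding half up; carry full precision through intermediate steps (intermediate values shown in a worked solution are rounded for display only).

price = 9.891778
Θ = -2.787425

σ√T = 0.3197·√1.9324 = 0.444417
d₁ = (ln(S/K) + (r+σ²/2)T) / (σ√T) = (ln(232.06/187.21) + (0.0767+0.3197²/2)·1.9324) / 0.444417 = (0.214765 + 0.246969) / 0.444417 = 1.038963
d₂ = d₁ − σ√T = 1.038963 − 0.444417 = 0.594546
e^{−rT} = e^{−0.0767·1.9324} = 0.862246
N(−d₁) = 0.149411,  N(−d₂) = 0.276074
Put price V = K·e^{−rT}·N(−d₂) − S·N(−d₁) = 44.564067 − 34.672289 = 9.891778
φ(d₁) = (1/√(2π))·e^{−d₁²/2} = 0.232547
Θ = −S·φ(d₁)·σ/(2√T) + r·K·e^{−rT}·N(−d₂) = −6.205489 + 3.418064 = -2.787425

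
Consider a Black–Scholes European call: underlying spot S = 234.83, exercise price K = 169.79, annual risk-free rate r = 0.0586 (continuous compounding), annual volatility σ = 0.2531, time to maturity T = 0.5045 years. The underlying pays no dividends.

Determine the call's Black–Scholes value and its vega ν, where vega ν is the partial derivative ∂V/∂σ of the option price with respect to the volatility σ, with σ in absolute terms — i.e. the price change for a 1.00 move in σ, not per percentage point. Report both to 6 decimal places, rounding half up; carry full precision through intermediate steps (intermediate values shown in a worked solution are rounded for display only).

σ√T = 0.2531·√0.5045 = 0.179772
d₁ = (ln(S/K) + (r+σ²/2)T) / (σ√T) = (ln(234.83/169.79) + (0.0586+0.2531²/2)·0.5045) / 0.179772 = (0.324299 + 0.045723) / 0.179772 = 2.058283
d₂ = d₁ − σ√T = 2.058283 − 0.179772 = 1.878511
e^{−rT} = e^{−0.0586·0.5045} = 0.970869
N(d₁) = 0.980219,  N(d₂) = 0.969844
Call price V = S·N(d₁) − K·e^{−rT}·N(d₂) = 230.184712 − 159.872875 = 70.311837
φ(d₁) = (1/√(2π))·e^{−d₁²/2} = 0.047969
ν = S·φ(d₁)·√T = 8.000991

price = 70.311837
ν = 8.000991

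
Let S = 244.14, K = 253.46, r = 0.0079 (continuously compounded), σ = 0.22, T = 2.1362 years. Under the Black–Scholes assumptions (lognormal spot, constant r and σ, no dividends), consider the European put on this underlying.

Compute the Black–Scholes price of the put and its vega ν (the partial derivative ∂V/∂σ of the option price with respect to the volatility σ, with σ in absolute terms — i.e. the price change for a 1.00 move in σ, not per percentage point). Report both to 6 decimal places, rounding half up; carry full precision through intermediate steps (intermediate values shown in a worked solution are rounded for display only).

price = 34.111097
ν = 141.689469

σ√T = 0.22·√2.1362 = 0.321546
d₁ = (ln(S/K) + (r+σ²/2)T) / (σ√T) = (ln(244.14/253.46) + (0.0079+0.22²/2)·2.1362) / 0.321546 = (-0.037464 + 0.068572) / 0.321546 = 0.096744
d₂ = d₁ − σ√T = 0.096744 − 0.321546 = -0.224802
e^{−rT} = e^{−0.0079·2.1362} = 0.983266
N(−d₁) = 0.461465,  N(−d₂) = 0.588933
Put price V = K·e^{−rT}·N(−d₂) − S·N(−d₁) = 146.773081 − 112.661984 = 34.111097
φ(d₁) = (1/√(2π))·e^{−d₁²/2} = 0.397080
ν = S·φ(d₁)·√T = 141.689469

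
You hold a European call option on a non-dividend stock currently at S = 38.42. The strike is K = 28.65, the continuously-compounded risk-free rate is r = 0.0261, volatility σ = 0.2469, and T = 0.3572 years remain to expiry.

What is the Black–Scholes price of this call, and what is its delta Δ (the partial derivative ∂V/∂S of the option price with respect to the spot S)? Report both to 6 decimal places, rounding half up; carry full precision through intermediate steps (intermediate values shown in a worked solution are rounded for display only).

σ√T = 0.2469·√0.3572 = 0.147563
d₁ = (ln(S/K) + (r+σ²/2)T) / (σ√T) = (ln(38.42/28.65) + (0.0261+0.2469²/2)·0.3572) / 0.147563 = (0.293425 + 0.020210) / 0.147563 = 2.125435
d₂ = d₁ − σ√T = 2.125435 − 0.147563 = 1.977872
e^{−rT} = e^{−0.0261·0.3572} = 0.990720
N(d₁) = 0.983225,  N(d₂) = 0.976028
Call price V = S·N(d₁) − K·e^{−rT}·N(d₂) = 37.775497 − 27.703727 = 10.071771
Δ = N(d₁) = 0.983225

price = 10.071771
Δ = 0.983225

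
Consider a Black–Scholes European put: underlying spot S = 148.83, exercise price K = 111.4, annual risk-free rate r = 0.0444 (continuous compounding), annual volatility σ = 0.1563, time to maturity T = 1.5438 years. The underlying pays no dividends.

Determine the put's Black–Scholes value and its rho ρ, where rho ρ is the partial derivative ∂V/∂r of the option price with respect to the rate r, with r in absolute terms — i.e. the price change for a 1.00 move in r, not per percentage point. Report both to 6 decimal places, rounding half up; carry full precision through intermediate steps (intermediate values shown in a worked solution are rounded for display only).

σ√T = 0.1563·√1.5438 = 0.194202
d₁ = (ln(S/K) + (r+σ²/2)T) / (σ√T) = (ln(148.83/111.4) + (0.0444+0.1563²/2)·1.5438) / 0.194202 = (0.289677 + 0.087402) / 0.194202 = 1.941683
d₂ = d₁ − σ√T = 1.941683 − 0.194202 = 1.747480
e^{−rT} = e^{−0.0444·1.5438} = 0.933752
N(−d₁) = 0.026088,  N(−d₂) = 0.040277
Put price V = K·e^{−rT}·N(−d₂) − S·N(−d₁) = 4.189612 − 3.882640 = 0.306972
ρ = −K·T·e^{−rT}·N(−d₂) = -6.467924

price = 0.306972
ρ = -6.467924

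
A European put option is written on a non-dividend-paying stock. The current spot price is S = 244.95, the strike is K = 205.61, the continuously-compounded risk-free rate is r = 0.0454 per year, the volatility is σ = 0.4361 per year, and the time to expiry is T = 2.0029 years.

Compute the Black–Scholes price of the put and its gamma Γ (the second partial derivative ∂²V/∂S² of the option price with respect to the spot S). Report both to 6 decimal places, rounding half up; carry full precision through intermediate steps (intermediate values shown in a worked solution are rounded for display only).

σ√T = 0.4361·√2.0029 = 0.617186
d₁ = (ln(S/K) + (r+σ²/2)T) / (σ√T) = (ln(244.95/205.61) + (0.0454+0.4361²/2)·2.0029) / 0.617186 = (0.175073 + 0.281391) / 0.617186 = 0.739589
d₂ = d₁ − σ√T = 0.739589 − 0.617186 = 0.122403
e^{−rT} = e^{−0.0454·2.0029} = 0.913080
N(−d₁) = 0.229775,  N(−d₂) = 0.451290
Put price V = K·e^{−rT}·N(−d₂) − S·N(−d₁) = 84.724418 − 56.283320 = 28.441099
φ(d₁) = (1/√(2π))·e^{−d₁²/2} = 0.303482
Γ = φ(d₁) / (S·σ·√T) = 0.002007

price = 28.441099
Γ = 0.002007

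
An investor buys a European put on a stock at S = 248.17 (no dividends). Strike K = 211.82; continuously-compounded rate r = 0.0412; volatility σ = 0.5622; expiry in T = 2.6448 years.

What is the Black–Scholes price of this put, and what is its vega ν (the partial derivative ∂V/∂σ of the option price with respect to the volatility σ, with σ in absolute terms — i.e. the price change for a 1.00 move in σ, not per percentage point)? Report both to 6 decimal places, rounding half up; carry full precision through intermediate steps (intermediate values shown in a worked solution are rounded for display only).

σ√T = 0.5622·√2.6448 = 0.914297
d₁ = (ln(S/K) + (r+σ²/2)T) / (σ√T) = (ln(248.17/211.82) + (0.0412+0.5622²/2)·2.6448) / 0.914297 = (0.158377 + 0.526935) / 0.914297 = 0.749551
d₂ = d₁ − σ√T = 0.749551 − 0.914297 = -0.164746
e^{−rT} = e^{−0.0412·2.6448} = 0.896761
N(−d₁) = 0.226763,  N(−d₂) = 0.565428
Put price V = K·e^{−rT}·N(−d₂) − S·N(−d₁) = 107.404136 − 56.275658 = 51.128478
φ(d₁) = (1/√(2π))·e^{−d₁²/2} = 0.301239
ν = S·φ(d₁)·√T = 121.578447

price = 51.128478
ν = 121.578447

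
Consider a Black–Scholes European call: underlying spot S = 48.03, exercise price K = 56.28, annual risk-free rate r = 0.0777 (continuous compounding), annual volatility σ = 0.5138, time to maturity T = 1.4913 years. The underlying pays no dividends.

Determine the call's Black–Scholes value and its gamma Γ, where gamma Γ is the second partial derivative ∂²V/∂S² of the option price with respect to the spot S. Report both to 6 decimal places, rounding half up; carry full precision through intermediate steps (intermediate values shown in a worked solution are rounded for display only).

σ√T = 0.5138·√1.4913 = 0.627446
d₁ = (ln(S/K) + (r+σ²/2)T) / (σ√T) = (ln(48.03/56.28) + (0.0777+0.5138²/2)·1.4913) / 0.627446 = (-0.158513 + 0.312718) / 0.627446 = 0.245766
d₂ = d₁ − σ√T = 0.245766 − 0.627446 = -0.381680
e^{−rT} = e^{−0.0777·1.4913} = 0.890587
N(d₁) = 0.597068,  N(d₂) = 0.351349
Call price V = S·N(d₁) − K·e^{−rT}·N(d₂) = 28.677193 − 17.610420 = 11.066773
φ(d₁) = (1/√(2π))·e^{−d₁²/2} = 0.387074
Γ = φ(d₁) / (S·σ·√T) = 0.012844

price = 11.066773
Γ = 0.012844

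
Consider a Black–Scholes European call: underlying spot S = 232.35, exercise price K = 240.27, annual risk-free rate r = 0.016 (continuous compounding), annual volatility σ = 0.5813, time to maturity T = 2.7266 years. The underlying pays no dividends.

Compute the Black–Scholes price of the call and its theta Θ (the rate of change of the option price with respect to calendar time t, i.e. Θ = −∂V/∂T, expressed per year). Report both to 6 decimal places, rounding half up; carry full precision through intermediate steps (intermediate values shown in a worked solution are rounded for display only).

price = 86.415207
Θ = -15.642366

σ√T = 0.5813·√2.7266 = 0.959867
d₁ = (ln(S/K) + (r+σ²/2)T) / (σ√T) = (ln(232.35/240.27) + (0.016+0.5813²/2)·2.7266) / 0.959867 = (-0.033518 + 0.504298) / 0.959867 = 0.490463
d₂ = d₁ − σ√T = 0.490463 − 0.959867 = -0.469404
e^{−rT} = e^{−0.016·2.7266} = 0.957312
N(d₁) = 0.688097,  N(d₂) = 0.319391
Call price V = S·N(d₁) − K·e^{−rT}·N(d₂) = 159.879321 − 73.464114 = 86.415207
φ(d₁) = (1/√(2π))·e^{−d₁²/2} = 0.353732
Θ = −S·φ(d₁)·σ/(2√T) − r·K·e^{−rT}·N(d₂) = −14.466940 − 1.175426 = -15.642366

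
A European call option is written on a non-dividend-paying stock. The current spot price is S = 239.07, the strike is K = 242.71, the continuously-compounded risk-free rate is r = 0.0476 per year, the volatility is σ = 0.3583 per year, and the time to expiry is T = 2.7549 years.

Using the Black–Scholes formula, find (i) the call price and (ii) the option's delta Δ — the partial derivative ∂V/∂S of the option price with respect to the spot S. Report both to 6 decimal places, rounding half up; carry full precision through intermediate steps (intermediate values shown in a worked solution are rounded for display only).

σ√T = 0.3583·√2.7549 = 0.594702
d₁ = (ln(S/K) + (r+σ²/2)T) / (σ√T) = (ln(239.07/242.71) + (0.0476+0.3583²/2)·2.7549) / 0.594702 = (-0.015111 + 0.307969) / 0.594702 = 0.492444
d₂ = d₁ − σ√T = 0.492444 − 0.594702 = -0.102258
e^{−rT} = e^{−0.0476·2.7549} = 0.877101
N(d₁) = 0.688797,  N(d₂) = 0.459276
Call price V = S·N(d₁) − K·e^{−rT}·N(d₂) = 164.670783 − 97.771182 = 66.899600
Δ = N(d₁) = 0.688797

price = 66.899600
Δ = 0.688797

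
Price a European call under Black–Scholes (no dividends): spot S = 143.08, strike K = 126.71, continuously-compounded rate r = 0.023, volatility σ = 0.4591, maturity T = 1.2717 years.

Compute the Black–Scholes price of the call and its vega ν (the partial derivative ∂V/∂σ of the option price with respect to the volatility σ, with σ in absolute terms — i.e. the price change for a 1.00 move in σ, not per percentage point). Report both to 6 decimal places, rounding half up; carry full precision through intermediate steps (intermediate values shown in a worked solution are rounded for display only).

σ√T = 0.4591·√1.2717 = 0.517726
d₁ = (ln(S/K) + (r+σ²/2)T) / (σ√T) = (ln(143.08/126.71) + (0.023+0.4591²/2)·1.2717) / 0.517726 = (0.121503 + 0.163269) / 0.517726 = 0.550044
d₂ = d₁ − σ√T = 0.550044 − 0.517726 = 0.032318
e^{−rT} = e^{−0.023·1.2717} = 0.971175
N(d₁) = 0.708855,  N(d₂) = 0.512891
Call price V = S·N(d₁) − K·e^{−rT}·N(d₂) = 101.423035 − 63.115092 = 38.307943
φ(d₁) = (1/√(2π))·e^{−d₁²/2} = 0.342936
ν = S·φ(d₁)·√T = 55.332942

price = 38.307943
ν = 55.332942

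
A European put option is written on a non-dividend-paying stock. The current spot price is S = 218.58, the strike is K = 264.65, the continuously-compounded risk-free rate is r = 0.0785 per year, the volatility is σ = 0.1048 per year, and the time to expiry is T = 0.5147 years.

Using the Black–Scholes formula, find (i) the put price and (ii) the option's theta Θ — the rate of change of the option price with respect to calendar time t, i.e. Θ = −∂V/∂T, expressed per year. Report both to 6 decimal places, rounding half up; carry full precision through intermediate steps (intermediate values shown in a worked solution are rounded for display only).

σ√T = 0.1048·√0.5147 = 0.075186
d₁ = (ln(S/K) + (r+σ²/2)T) / (σ√T) = (ln(218.58/264.65) + (0.0785+0.1048²/2)·0.5147) / 0.075186 = (-0.191256 + 0.043230) / 0.075186 = -1.968787
d₂ = d₁ − σ√T = -1.968787 − 0.075186 = -2.043973
e^{−rT} = e^{−0.0785·0.5147} = 0.960401
N(−d₁) = 0.975511,  N(−d₂) = 0.979522
Put price V = K·e^{−rT}·N(−d₂) − S·N(−d₁) = 248.965308 − 213.227241 = 35.738067
φ(d₁) = (1/√(2π))·e^{−d₁²/2} = 0.057441
Θ = −S·φ(d₁)·σ/(2√T) + r·K·e^{−rT}·N(−d₂) = −0.917034 + 19.543777 = 18.626742

price = 35.738067
Θ = 18.626742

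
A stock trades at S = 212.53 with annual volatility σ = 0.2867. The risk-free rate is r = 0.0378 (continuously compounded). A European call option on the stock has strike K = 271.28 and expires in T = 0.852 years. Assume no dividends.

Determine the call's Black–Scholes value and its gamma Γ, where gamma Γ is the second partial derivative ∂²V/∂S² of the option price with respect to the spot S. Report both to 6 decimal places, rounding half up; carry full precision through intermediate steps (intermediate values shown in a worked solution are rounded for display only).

σ√T = 0.2867·√0.852 = 0.264635
d₁ = (ln(S/K) + (r+σ²/2)T) / (σ√T) = (ln(212.53/271.28) + (0.0378+0.2867²/2)·0.852) / 0.264635 = (-0.244068 + 0.067221) / 0.264635 = -0.668267
d₂ = d₁ − σ√T = -0.668267 − 0.264635 = -0.932902
e^{−rT} = e^{−0.0378·0.852} = 0.968307
N(d₁) = 0.251982,  N(d₂) = 0.175435
Call price V = S·N(d₁) − K·e^{−rT}·N(d₂) = 53.553661 − 46.083776 = 7.469884
φ(d₁) = (1/√(2π))·e^{−d₁²/2} = 0.319107
Γ = φ(d₁) / (S·σ·√T) = 0.005674

price = 7.469884
Γ = 0.005674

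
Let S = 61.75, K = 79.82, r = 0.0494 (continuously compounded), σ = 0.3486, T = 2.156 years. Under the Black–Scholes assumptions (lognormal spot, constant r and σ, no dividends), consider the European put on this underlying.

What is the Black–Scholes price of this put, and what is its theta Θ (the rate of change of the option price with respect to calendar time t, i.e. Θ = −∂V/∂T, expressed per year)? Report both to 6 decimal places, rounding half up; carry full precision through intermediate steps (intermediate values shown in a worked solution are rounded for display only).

price = 19.049034
Θ = -0.410416

σ√T = 0.3486·√2.156 = 0.511861
d₁ = (ln(S/K) + (r+σ²/2)T) / (σ√T) = (ln(61.75/79.82) + (0.0494+0.3486²/2)·2.156) / 0.511861 = (-0.256680 + 0.237507) / 0.511861 = -0.037458
d₂ = d₁ − σ√T = -0.037458 − 0.511861 = -0.549318
e^{−rT} = e^{−0.0494·2.156} = 0.898969
N(−d₁) = 0.514940,  N(−d₂) = 0.708606
Put price V = K·e^{−rT}·N(−d₂) − S·N(−d₁) = 50.846573 − 31.797539 = 19.049034
φ(d₁) = (1/√(2π))·e^{−d₁²/2} = 0.398663
Θ = −S·φ(d₁)·σ/(2√T) + r·K·e^{−rT}·N(−d₂) = −2.922237 + 2.511821 = -0.410416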